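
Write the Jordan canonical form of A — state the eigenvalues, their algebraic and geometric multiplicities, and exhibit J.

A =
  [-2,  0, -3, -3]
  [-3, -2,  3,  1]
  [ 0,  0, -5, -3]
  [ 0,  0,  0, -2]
J_1(-5) ⊕ J_2(-2) ⊕ J_1(-2)

The characteristic polynomial is
  det(x·I − A) = x^4 + 11*x^3 + 42*x^2 + 68*x + 40 = (x + 2)^3*(x + 5)

Eigenvalues and multiplicities (the geometric multiplicity of λ is n − rank(A − λI), which equals the number of Jordan blocks for λ):
  λ = -5: algebraic multiplicity = 1, geometric multiplicity = 1
  λ = -2: algebraic multiplicity = 3, geometric multiplicity = 2

Determining the block sizes for each eigenvalue:
  λ = -5: one block (gm = 1), so the single block has size am = 1 → block sizes [1]
  λ = -2: 2 blocks summing to 3 forces exactly one block of size 2 and the rest size 1 → block sizes [2, 1]

Assembling the blocks gives a Jordan form
J =
  [-5,  0,  0,  0]
  [ 0, -2,  1,  0]
  [ 0,  0, -2,  0]
  [ 0,  0,  0, -2]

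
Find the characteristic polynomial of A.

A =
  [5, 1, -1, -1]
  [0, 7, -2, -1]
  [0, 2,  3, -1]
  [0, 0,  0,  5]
x^4 - 20*x^3 + 150*x^2 - 500*x + 625

Expanding det(x·I − A) (e.g. by cofactor expansion or by noting that A is similar to its Jordan form J, which has the same characteristic polynomial as A) gives
  χ_A(x) = x^4 - 20*x^3 + 150*x^2 - 500*x + 625
which factors as (x - 5)^4. The eigenvalues (with algebraic multiplicities) are λ = 5 with multiplicity 4.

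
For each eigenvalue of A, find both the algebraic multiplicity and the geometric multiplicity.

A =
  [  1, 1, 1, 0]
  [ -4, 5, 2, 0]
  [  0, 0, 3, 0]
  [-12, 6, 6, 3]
λ = 3: alg = 4, geom = 3

Step 1 — factor the characteristic polynomial to read off the algebraic multiplicities:
  χ_A(x) = (x - 3)^4

Step 2 — compute geometric multiplicities via the rank-nullity identity g(λ) = n − rank(A − λI):
  rank(A − (3)·I) = 1, so dim ker(A − (3)·I) = n − 1 = 3

Summary:
  λ = 3: algebraic multiplicity = 4, geometric multiplicity = 3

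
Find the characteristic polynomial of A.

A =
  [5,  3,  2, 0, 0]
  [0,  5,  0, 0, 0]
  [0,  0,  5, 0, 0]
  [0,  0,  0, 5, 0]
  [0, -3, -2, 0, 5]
x^5 - 25*x^4 + 250*x^3 - 1250*x^2 + 3125*x - 3125

Expanding det(x·I − A) (e.g. by cofactor expansion or by noting that A is similar to its Jordan form J, which has the same characteristic polynomial as A) gives
  χ_A(x) = x^5 - 25*x^4 + 250*x^3 - 1250*x^2 + 3125*x - 3125
which factors as (x - 5)^5. The eigenvalues (with algebraic multiplicities) are λ = 5 with multiplicity 5.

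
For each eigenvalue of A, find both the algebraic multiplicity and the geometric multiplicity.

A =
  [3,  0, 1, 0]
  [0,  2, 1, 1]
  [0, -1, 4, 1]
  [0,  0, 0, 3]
λ = 3: alg = 4, geom = 2

Step 1 — factor the characteristic polynomial to read off the algebraic multiplicities:
  χ_A(x) = (x - 3)^4

Step 2 — compute geometric multiplicities via the rank-nullity identity g(λ) = n − rank(A − λI):
  rank(A − (3)·I) = 2, so dim ker(A − (3)·I) = n − 2 = 2

Summary:
  λ = 3: algebraic multiplicity = 4, geometric multiplicity = 2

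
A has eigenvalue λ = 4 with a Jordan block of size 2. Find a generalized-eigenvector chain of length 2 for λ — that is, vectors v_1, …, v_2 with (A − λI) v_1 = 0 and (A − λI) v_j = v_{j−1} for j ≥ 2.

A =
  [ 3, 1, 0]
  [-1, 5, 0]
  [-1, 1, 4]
A Jordan chain for λ = 4 of length 2:
v_1 = (-1, -1, -1)ᵀ
v_2 = (1, 0, 0)ᵀ

Let N = A − (4)·I. We want v_2 with N^2 v_2 = 0 but N^1 v_2 ≠ 0; then v_{j-1} := N · v_j for j = 2, …, 2.

Pick v_2 = (1, 0, 0)ᵀ.
Then v_1 = N · v_2 = (-1, -1, -1)ᵀ.

Sanity check: (A − (4)·I) v_1 = (0, 0, 0)ᵀ = 0. ✓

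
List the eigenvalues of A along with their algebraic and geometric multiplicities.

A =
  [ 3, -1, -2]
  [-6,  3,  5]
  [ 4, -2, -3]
λ = 1: alg = 3, geom = 1

Step 1 — factor the characteristic polynomial to read off the algebraic multiplicities:
  χ_A(x) = (x - 1)^3

Step 2 — compute geometric multiplicities via the rank-nullity identity g(λ) = n − rank(A − λI):
  rank(A − (1)·I) = 2, so dim ker(A − (1)·I) = n − 2 = 1

Summary:
  λ = 1: algebraic multiplicity = 3, geometric multiplicity = 1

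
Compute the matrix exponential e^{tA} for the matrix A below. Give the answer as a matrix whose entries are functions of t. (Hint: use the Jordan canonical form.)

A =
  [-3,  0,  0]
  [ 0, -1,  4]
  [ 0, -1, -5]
e^{tA} =
  [exp(-3*t), 0, 0]
  [0, 2*t*exp(-3*t) + exp(-3*t), 4*t*exp(-3*t)]
  [0, -t*exp(-3*t), -2*t*exp(-3*t) + exp(-3*t)]

Strategy: write A = P · J · P⁻¹ where J is a Jordan canonical form, so e^{tA} = P · e^{tJ} · P⁻¹, and e^{tJ} can be computed block-by-block.

A has Jordan form
J =
  [-3,  1,  0]
  [ 0, -3,  0]
  [ 0,  0, -3]
(up to reordering of blocks).

Per-block formulas:
  For a 2×2 Jordan block J_2(-3): exp(t · J_2(-3)) = e^(-3t)·(I + t·N), where N is the 2×2 nilpotent shift.
  For a 1×1 block at λ = -3: exp(t · [-3]) = [e^(-3t)].

After assembling e^{tJ} and conjugating by P, we get:

e^{tA} =
  [exp(-3*t), 0, 0]
  [0, 2*t*exp(-3*t) + exp(-3*t), 4*t*exp(-3*t)]
  [0, -t*exp(-3*t), -2*t*exp(-3*t) + exp(-3*t)]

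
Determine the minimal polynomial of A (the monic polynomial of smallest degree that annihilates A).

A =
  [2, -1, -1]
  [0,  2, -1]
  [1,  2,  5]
x^3 - 9*x^2 + 27*x - 27

The characteristic polynomial is χ_A(x) = (x - 3)^3, so the eigenvalues are known. The minimal polynomial is
  m_A(x) = Π_λ (x − λ)^{k_λ}
where k_λ is the size of the *largest* Jordan block for λ (equivalently, the smallest k with (A − λI)^k v = 0 for every generalised eigenvector v of λ).

  λ = 3: largest Jordan block has size 3, contributing (x − 3)^3

So m_A(x) = (x - 3)^3 = x^3 - 9*x^2 + 27*x - 27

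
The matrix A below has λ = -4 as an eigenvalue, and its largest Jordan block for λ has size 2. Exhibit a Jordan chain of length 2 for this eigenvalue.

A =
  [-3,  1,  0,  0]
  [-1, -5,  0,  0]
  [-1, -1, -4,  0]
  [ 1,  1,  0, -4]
A Jordan chain for λ = -4 of length 2:
v_1 = (1, -1, -1, 1)ᵀ
v_2 = (1, 0, 0, 0)ᵀ

Let N = A − (-4)·I. We want v_2 with N^2 v_2 = 0 but N^1 v_2 ≠ 0; then v_{j-1} := N · v_j for j = 2, …, 2.

Pick v_2 = (1, 0, 0, 0)ᵀ.
Then v_1 = N · v_2 = (1, -1, -1, 1)ᵀ.

Sanity check: (A − (-4)·I) v_1 = (0, 0, 0, 0)ᵀ = 0. ✓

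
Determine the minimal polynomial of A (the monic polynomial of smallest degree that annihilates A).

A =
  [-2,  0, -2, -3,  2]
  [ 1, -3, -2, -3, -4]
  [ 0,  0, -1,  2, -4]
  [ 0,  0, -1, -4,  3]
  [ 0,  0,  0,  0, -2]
x^4 + 9*x^3 + 30*x^2 + 44*x + 24

The characteristic polynomial is χ_A(x) = (x + 2)^3*(x + 3)^2, so the eigenvalues are known. The minimal polynomial is
  m_A(x) = Π_λ (x − λ)^{k_λ}
where k_λ is the size of the *largest* Jordan block for λ (equivalently, the smallest k with (A − λI)^k v = 0 for every generalised eigenvector v of λ).

  λ = -3: largest Jordan block has size 1, contributing (x + 3)
  λ = -2: largest Jordan block has size 3, contributing (x + 2)^3

So m_A(x) = (x + 2)^3*(x + 3) = x^4 + 9*x^3 + 30*x^2 + 44*x + 24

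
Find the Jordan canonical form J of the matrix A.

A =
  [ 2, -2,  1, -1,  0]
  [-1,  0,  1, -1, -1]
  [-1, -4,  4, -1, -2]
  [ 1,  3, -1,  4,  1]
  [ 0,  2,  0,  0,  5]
J_3(3) ⊕ J_1(3) ⊕ J_1(3)

The characteristic polynomial is
  det(x·I − A) = x^5 - 15*x^4 + 90*x^3 - 270*x^2 + 405*x - 243 = (x - 3)^5

Eigenvalues and multiplicities (the geometric multiplicity of λ is n − rank(A − λI), which equals the number of Jordan blocks for λ):
  λ = 3: algebraic multiplicity = 5, geometric multiplicity = 3

Determining the block sizes for each eigenvalue:
  λ = 3: with am = 5 and gm = 3, the partition is not yet determined (e.g. several partitions of 5 into 3 parts exist). Let N = A − (3)·I. Computing rank(N^1) = 2, rank(N^2) = 1, rank(N^3) = 0; the number of blocks of size ≥ j is rank(N^{j−1}) − rank(N^j), giving [3, 1, 1]. So we have 1 block(s) of size 3, 2 block(s) of size 1 → block sizes [3, 1, 1]

Assembling the blocks gives a Jordan form
J =
  [3, 1, 0, 0, 0]
  [0, 3, 1, 0, 0]
  [0, 0, 3, 0, 0]
  [0, 0, 0, 3, 0]
  [0, 0, 0, 0, 3]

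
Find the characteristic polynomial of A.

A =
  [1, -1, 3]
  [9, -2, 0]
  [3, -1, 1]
x^3 - 3*x + 2

Expanding det(x·I − A) (e.g. by cofactor expansion or by noting that A is similar to its Jordan form J, which has the same characteristic polynomial as A) gives
  χ_A(x) = x^3 - 3*x + 2
which factors as (x - 1)^2*(x + 2). The eigenvalues (with algebraic multiplicities) are λ = -2 with multiplicity 1, λ = 1 with multiplicity 2.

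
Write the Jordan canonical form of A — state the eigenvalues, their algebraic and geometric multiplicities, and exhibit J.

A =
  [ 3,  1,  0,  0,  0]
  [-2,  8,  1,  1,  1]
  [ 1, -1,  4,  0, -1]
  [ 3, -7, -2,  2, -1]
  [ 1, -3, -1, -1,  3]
J_3(4) ⊕ J_2(4)

The characteristic polynomial is
  det(x·I − A) = x^5 - 20*x^4 + 160*x^3 - 640*x^2 + 1280*x - 1024 = (x - 4)^5

Eigenvalues and multiplicities (the geometric multiplicity of λ is n − rank(A − λI), which equals the number of Jordan blocks for λ):
  λ = 4: algebraic multiplicity = 5, geometric multiplicity = 2

Determining the block sizes for each eigenvalue:
  λ = 4: with am = 5 and gm = 2, the partition is not yet determined (e.g. several partitions of 5 into 2 parts exist). Let N = A − (4)·I. Computing rank(N^1) = 3, rank(N^2) = 1, rank(N^3) = 0; the number of blocks of size ≥ j is rank(N^{j−1}) − rank(N^j), giving [2, 2, 1]. So we have 1 block(s) of size 3, 1 block(s) of size 2 → block sizes [3, 2]

Assembling the blocks gives a Jordan form
J =
  [4, 1, 0, 0, 0]
  [0, 4, 1, 0, 0]
  [0, 0, 4, 0, 0]
  [0, 0, 0, 4, 1]
  [0, 0, 0, 0, 4]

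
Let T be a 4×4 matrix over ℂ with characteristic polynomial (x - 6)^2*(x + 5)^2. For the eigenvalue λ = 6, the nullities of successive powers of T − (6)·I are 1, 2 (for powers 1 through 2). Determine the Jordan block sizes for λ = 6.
Block sizes for λ = 6: [2]

From the dimensions of kernels of powers, the number of Jordan blocks of size at least j is d_j − d_{j−1} where d_j = dim ker(N^j) (with d_0 = 0). Computing the differences gives [1, 1].
The number of blocks of size exactly k is (#blocks of size ≥ k) − (#blocks of size ≥ k + 1), so the partition is: 1 block(s) of size 2.
In nonincreasing order the block sizes are [2].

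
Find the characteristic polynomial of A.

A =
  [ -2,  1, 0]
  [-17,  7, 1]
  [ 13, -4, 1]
x^3 - 6*x^2 + 12*x - 8

Expanding det(x·I − A) (e.g. by cofactor expansion or by noting that A is similar to its Jordan form J, which has the same characteristic polynomial as A) gives
  χ_A(x) = x^3 - 6*x^2 + 12*x - 8
which factors as (x - 2)^3. The eigenvalues (with algebraic multiplicities) are λ = 2 with multiplicity 3.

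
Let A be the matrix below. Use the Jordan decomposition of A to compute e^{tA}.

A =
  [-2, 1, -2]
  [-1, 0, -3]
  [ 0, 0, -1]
e^{tA} =
  [-t*exp(-t) + exp(-t), t*exp(-t), -t^2*exp(-t)/2 - 2*t*exp(-t)]
  [-t*exp(-t), t*exp(-t) + exp(-t), -t^2*exp(-t)/2 - 3*t*exp(-t)]
  [0, 0, exp(-t)]

Strategy: write A = P · J · P⁻¹ where J is a Jordan canonical form, so e^{tA} = P · e^{tJ} · P⁻¹, and e^{tJ} can be computed block-by-block.

A has Jordan form
J =
  [-1,  1,  0]
  [ 0, -1,  1]
  [ 0,  0, -1]
(up to reordering of blocks).

Per-block formulas:
  For a 3×3 Jordan block J_3(-1): exp(t · J_3(-1)) = e^(-1t)·(I + t·N + (t^2/2)·N^2), where N is the 3×3 nilpotent shift.

After assembling e^{tJ} and conjugating by P, we get:

e^{tA} =
  [-t*exp(-t) + exp(-t), t*exp(-t), -t^2*exp(-t)/2 - 2*t*exp(-t)]
  [-t*exp(-t), t*exp(-t) + exp(-t), -t^2*exp(-t)/2 - 3*t*exp(-t)]
  [0, 0, exp(-t)]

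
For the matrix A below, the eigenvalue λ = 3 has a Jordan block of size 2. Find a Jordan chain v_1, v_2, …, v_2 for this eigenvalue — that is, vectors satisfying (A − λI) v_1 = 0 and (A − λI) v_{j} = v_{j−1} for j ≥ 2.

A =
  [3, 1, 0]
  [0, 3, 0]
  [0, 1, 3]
A Jordan chain for λ = 3 of length 2:
v_1 = (1, 0, 1)ᵀ
v_2 = (0, 1, 0)ᵀ

Let N = A − (3)·I. We want v_2 with N^2 v_2 = 0 but N^1 v_2 ≠ 0; then v_{j-1} := N · v_j for j = 2, …, 2.

Pick v_2 = (0, 1, 0)ᵀ.
Then v_1 = N · v_2 = (1, 0, 1)ᵀ.

Sanity check: (A − (3)·I) v_1 = (0, 0, 0)ᵀ = 0. ✓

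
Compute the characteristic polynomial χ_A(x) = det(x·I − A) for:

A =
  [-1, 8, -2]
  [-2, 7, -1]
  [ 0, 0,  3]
x^3 - 9*x^2 + 27*x - 27

Expanding det(x·I − A) (e.g. by cofactor expansion or by noting that A is similar to its Jordan form J, which has the same characteristic polynomial as A) gives
  χ_A(x) = x^3 - 9*x^2 + 27*x - 27
which factors as (x - 3)^3. The eigenvalues (with algebraic multiplicities) are λ = 3 with multiplicity 3.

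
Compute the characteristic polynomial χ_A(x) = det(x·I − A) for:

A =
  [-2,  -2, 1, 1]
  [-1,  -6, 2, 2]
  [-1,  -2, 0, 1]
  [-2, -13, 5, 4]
x^4 + 4*x^3 + 6*x^2 + 4*x + 1

Expanding det(x·I − A) (e.g. by cofactor expansion or by noting that A is similar to its Jordan form J, which has the same characteristic polynomial as A) gives
  χ_A(x) = x^4 + 4*x^3 + 6*x^2 + 4*x + 1
which factors as (x + 1)^4. The eigenvalues (with algebraic multiplicities) are λ = -1 with multiplicity 4.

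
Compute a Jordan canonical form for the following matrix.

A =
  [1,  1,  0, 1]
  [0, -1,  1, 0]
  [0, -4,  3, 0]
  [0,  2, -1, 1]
J_2(1) ⊕ J_2(1)

The characteristic polynomial is
  det(x·I − A) = x^4 - 4*x^3 + 6*x^2 - 4*x + 1 = (x - 1)^4

Eigenvalues and multiplicities (the geometric multiplicity of λ is n − rank(A − λI), which equals the number of Jordan blocks for λ):
  λ = 1: algebraic multiplicity = 4, geometric multiplicity = 2

Determining the block sizes for each eigenvalue:
  λ = 1: with am = 4 and gm = 2, the partition is not yet determined (e.g. several partitions of 4 into 2 parts exist). Let N = A − (1)·I. Computing rank(N^1) = 2, rank(N^2) = 0; the number of blocks of size ≥ j is rank(N^{j−1}) − rank(N^j), giving [2, 2]. So we have 2 block(s) of size 2 → block sizes [2, 2]

Assembling the blocks gives a Jordan form
J =
  [1, 1, 0, 0]
  [0, 1, 0, 0]
  [0, 0, 1, 1]
  [0, 0, 0, 1]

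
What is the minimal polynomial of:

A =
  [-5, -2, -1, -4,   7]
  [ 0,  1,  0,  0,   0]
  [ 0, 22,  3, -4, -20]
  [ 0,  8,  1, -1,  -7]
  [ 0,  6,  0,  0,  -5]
x^3 + 3*x^2 - 9*x + 5

The characteristic polynomial is χ_A(x) = (x - 1)^3*(x + 5)^2, so the eigenvalues are known. The minimal polynomial is
  m_A(x) = Π_λ (x − λ)^{k_λ}
where k_λ is the size of the *largest* Jordan block for λ (equivalently, the smallest k with (A − λI)^k v = 0 for every generalised eigenvector v of λ).

  λ = -5: largest Jordan block has size 1, contributing (x + 5)
  λ = 1: largest Jordan block has size 2, contributing (x − 1)^2

So m_A(x) = (x - 1)^2*(x + 5) = x^3 + 3*x^2 - 9*x + 5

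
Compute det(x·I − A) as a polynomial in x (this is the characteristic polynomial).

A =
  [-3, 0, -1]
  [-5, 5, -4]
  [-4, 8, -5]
x^3 + 3*x^2 + 3*x + 1

Expanding det(x·I − A) (e.g. by cofactor expansion or by noting that A is similar to its Jordan form J, which has the same characteristic polynomial as A) gives
  χ_A(x) = x^3 + 3*x^2 + 3*x + 1
which factors as (x + 1)^3. The eigenvalues (with algebraic multiplicities) are λ = -1 with multiplicity 3.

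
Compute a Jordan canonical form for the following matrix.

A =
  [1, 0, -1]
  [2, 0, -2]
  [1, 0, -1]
J_2(0) ⊕ J_1(0)

The characteristic polynomial is
  det(x·I − A) = x^3

Eigenvalues and multiplicities (the geometric multiplicity of λ is n − rank(A − λI), which equals the number of Jordan blocks for λ):
  λ = 0: algebraic multiplicity = 3, geometric multiplicity = 2

Determining the block sizes for each eigenvalue:
  λ = 0: 2 blocks summing to 3 forces exactly one block of size 2 and the rest size 1 → block sizes [2, 1]

Assembling the blocks gives a Jordan form
J =
  [0, 1, 0]
  [0, 0, 0]
  [0, 0, 0]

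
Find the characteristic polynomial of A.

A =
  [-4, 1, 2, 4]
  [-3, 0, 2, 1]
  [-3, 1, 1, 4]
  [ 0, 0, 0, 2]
x^4 + x^3 - 3*x^2 - 5*x - 2

Expanding det(x·I − A) (e.g. by cofactor expansion or by noting that A is similar to its Jordan form J, which has the same characteristic polynomial as A) gives
  χ_A(x) = x^4 + x^3 - 3*x^2 - 5*x - 2
which factors as (x - 2)*(x + 1)^3. The eigenvalues (with algebraic multiplicities) are λ = -1 with multiplicity 3, λ = 2 with multiplicity 1.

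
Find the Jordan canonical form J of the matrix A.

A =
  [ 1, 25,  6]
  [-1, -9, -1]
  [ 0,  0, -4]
J_3(-4)

The characteristic polynomial is
  det(x·I − A) = x^3 + 12*x^2 + 48*x + 64 = (x + 4)^3

Eigenvalues and multiplicities (the geometric multiplicity of λ is n − rank(A − λI), which equals the number of Jordan blocks for λ):
  λ = -4: algebraic multiplicity = 3, geometric multiplicity = 1

Determining the block sizes for each eigenvalue:
  λ = -4: one block (gm = 1), so the single block has size am = 3 → block sizes [3]

Assembling the blocks gives a Jordan form
J =
  [-4,  1,  0]
  [ 0, -4,  1]
  [ 0,  0, -4]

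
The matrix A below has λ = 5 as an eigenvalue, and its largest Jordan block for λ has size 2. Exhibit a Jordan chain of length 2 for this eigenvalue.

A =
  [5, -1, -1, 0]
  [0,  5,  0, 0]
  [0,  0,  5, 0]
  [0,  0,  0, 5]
A Jordan chain for λ = 5 of length 2:
v_1 = (-1, 0, 0, 0)ᵀ
v_2 = (0, 1, 0, 0)ᵀ

Let N = A − (5)·I. We want v_2 with N^2 v_2 = 0 but N^1 v_2 ≠ 0; then v_{j-1} := N · v_j for j = 2, …, 2.

Pick v_2 = (0, 1, 0, 0)ᵀ.
Then v_1 = N · v_2 = (-1, 0, 0, 0)ᵀ.

Sanity check: (A − (5)·I) v_1 = (0, 0, 0, 0)ᵀ = 0. ✓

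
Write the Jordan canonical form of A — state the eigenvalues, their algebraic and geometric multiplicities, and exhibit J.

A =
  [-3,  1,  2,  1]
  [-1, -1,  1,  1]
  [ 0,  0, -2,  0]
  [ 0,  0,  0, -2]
J_3(-2) ⊕ J_1(-2)

The characteristic polynomial is
  det(x·I − A) = x^4 + 8*x^3 + 24*x^2 + 32*x + 16 = (x + 2)^4

Eigenvalues and multiplicities (the geometric multiplicity of λ is n − rank(A − λI), which equals the number of Jordan blocks for λ):
  λ = -2: algebraic multiplicity = 4, geometric multiplicity = 2

Determining the block sizes for each eigenvalue:
  λ = -2: with am = 4 and gm = 2, the partition is not yet determined (e.g. several partitions of 4 into 2 parts exist). Let N = A − (-2)·I. Computing rank(N^1) = 2, rank(N^2) = 1, rank(N^3) = 0; the number of blocks of size ≥ j is rank(N^{j−1}) − rank(N^j), giving [2, 1, 1]. So we have 1 block(s) of size 3, 1 block(s) of size 1 → block sizes [3, 1]

Assembling the blocks gives a Jordan form
J =
  [-2,  1,  0,  0]
  [ 0, -2,  1,  0]
  [ 0,  0, -2,  0]
  [ 0,  0,  0, -2]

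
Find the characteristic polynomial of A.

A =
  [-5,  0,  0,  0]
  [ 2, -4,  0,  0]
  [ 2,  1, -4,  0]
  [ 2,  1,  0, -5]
x^4 + 18*x^3 + 121*x^2 + 360*x + 400

Expanding det(x·I − A) (e.g. by cofactor expansion or by noting that A is similar to its Jordan form J, which has the same characteristic polynomial as A) gives
  χ_A(x) = x^4 + 18*x^3 + 121*x^2 + 360*x + 400
which factors as (x + 4)^2*(x + 5)^2. The eigenvalues (with algebraic multiplicities) are λ = -5 with multiplicity 2, λ = -4 with multiplicity 2.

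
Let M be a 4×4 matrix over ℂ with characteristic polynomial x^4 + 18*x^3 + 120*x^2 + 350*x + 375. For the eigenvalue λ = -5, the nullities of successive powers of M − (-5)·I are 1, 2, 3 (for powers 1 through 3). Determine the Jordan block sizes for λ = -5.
Block sizes for λ = -5: [3]

From the dimensions of kernels of powers, the number of Jordan blocks of size at least j is d_j − d_{j−1} where d_j = dim ker(N^j) (with d_0 = 0). Computing the differences gives [1, 1, 1].
The number of blocks of size exactly k is (#blocks of size ≥ k) − (#blocks of size ≥ k + 1), so the partition is: 1 block(s) of size 3.
In nonincreasing order the block sizes are [3].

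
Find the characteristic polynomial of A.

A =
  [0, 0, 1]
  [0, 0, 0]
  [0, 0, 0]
x^3

Expanding det(x·I − A) (e.g. by cofactor expansion or by noting that A is similar to its Jordan form J, which has the same characteristic polynomial as A) gives
  χ_A(x) = x^3
which factors as x^3. The eigenvalues (with algebraic multiplicities) are λ = 0 with multiplicity 3.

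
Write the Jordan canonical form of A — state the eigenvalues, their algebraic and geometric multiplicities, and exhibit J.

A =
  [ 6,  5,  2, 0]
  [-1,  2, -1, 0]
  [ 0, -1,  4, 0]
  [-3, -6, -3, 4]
J_3(4) ⊕ J_1(4)

The characteristic polynomial is
  det(x·I − A) = x^4 - 16*x^3 + 96*x^2 - 256*x + 256 = (x - 4)^4

Eigenvalues and multiplicities (the geometric multiplicity of λ is n − rank(A − λI), which equals the number of Jordan blocks for λ):
  λ = 4: algebraic multiplicity = 4, geometric multiplicity = 2

Determining the block sizes for each eigenvalue:
  λ = 4: with am = 4 and gm = 2, the partition is not yet determined (e.g. several partitions of 4 into 2 parts exist). Let N = A − (4)·I. Computing rank(N^1) = 2, rank(N^2) = 1, rank(N^3) = 0; the number of blocks of size ≥ j is rank(N^{j−1}) − rank(N^j), giving [2, 1, 1]. So we have 1 block(s) of size 3, 1 block(s) of size 1 → block sizes [3, 1]

Assembling the blocks gives a Jordan form
J =
  [4, 1, 0, 0]
  [0, 4, 1, 0]
  [0, 0, 4, 0]
  [0, 0, 0, 4]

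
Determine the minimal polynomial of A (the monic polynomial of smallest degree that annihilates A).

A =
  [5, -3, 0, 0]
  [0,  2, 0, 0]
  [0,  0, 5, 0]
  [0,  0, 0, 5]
x^2 - 7*x + 10

The characteristic polynomial is χ_A(x) = (x - 5)^3*(x - 2), so the eigenvalues are known. The minimal polynomial is
  m_A(x) = Π_λ (x − λ)^{k_λ}
where k_λ is the size of the *largest* Jordan block for λ (equivalently, the smallest k with (A − λI)^k v = 0 for every generalised eigenvector v of λ).

  λ = 2: largest Jordan block has size 1, contributing (x − 2)
  λ = 5: largest Jordan block has size 1, contributing (x − 5)

So m_A(x) = (x - 5)*(x - 2) = x^2 - 7*x + 10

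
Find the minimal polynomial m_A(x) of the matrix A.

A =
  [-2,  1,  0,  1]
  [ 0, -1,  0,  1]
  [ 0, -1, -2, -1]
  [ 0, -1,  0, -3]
x^2 + 4*x + 4

The characteristic polynomial is χ_A(x) = (x + 2)^4, so the eigenvalues are known. The minimal polynomial is
  m_A(x) = Π_λ (x − λ)^{k_λ}
where k_λ is the size of the *largest* Jordan block for λ (equivalently, the smallest k with (A − λI)^k v = 0 for every generalised eigenvector v of λ).

  λ = -2: largest Jordan block has size 2, contributing (x + 2)^2

So m_A(x) = (x + 2)^2 = x^2 + 4*x + 4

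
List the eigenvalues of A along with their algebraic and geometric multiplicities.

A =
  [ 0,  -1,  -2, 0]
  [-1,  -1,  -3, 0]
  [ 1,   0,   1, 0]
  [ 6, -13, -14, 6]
λ = 0: alg = 3, geom = 1; λ = 6: alg = 1, geom = 1

Step 1 — factor the characteristic polynomial to read off the algebraic multiplicities:
  χ_A(x) = x^3*(x - 6)

Step 2 — compute geometric multiplicities via the rank-nullity identity g(λ) = n − rank(A − λI):
  rank(A − (0)·I) = 3, so dim ker(A − (0)·I) = n − 3 = 1
  rank(A − (6)·I) = 3, so dim ker(A − (6)·I) = n − 3 = 1

Summary:
  λ = 0: algebraic multiplicity = 3, geometric multiplicity = 1
  λ = 6: algebraic multiplicity = 1, geometric multiplicity = 1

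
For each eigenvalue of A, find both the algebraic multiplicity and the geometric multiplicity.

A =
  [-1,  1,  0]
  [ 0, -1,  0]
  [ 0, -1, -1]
λ = -1: alg = 3, geom = 2

Step 1 — factor the characteristic polynomial to read off the algebraic multiplicities:
  χ_A(x) = (x + 1)^3

Step 2 — compute geometric multiplicities via the rank-nullity identity g(λ) = n − rank(A − λI):
  rank(A − (-1)·I) = 1, so dim ker(A − (-1)·I) = n − 1 = 2

Summary:
  λ = -1: algebraic multiplicity = 3, geometric multiplicity = 2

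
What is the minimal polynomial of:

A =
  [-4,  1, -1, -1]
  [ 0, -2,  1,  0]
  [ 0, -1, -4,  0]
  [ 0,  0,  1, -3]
x^4 + 13*x^3 + 63*x^2 + 135*x + 108

The characteristic polynomial is χ_A(x) = (x + 3)^3*(x + 4), so the eigenvalues are known. The minimal polynomial is
  m_A(x) = Π_λ (x − λ)^{k_λ}
where k_λ is the size of the *largest* Jordan block for λ (equivalently, the smallest k with (A − λI)^k v = 0 for every generalised eigenvector v of λ).

  λ = -4: largest Jordan block has size 1, contributing (x + 4)
  λ = -3: largest Jordan block has size 3, contributing (x + 3)^3

So m_A(x) = (x + 3)^3*(x + 4) = x^4 + 13*x^3 + 63*x^2 + 135*x + 108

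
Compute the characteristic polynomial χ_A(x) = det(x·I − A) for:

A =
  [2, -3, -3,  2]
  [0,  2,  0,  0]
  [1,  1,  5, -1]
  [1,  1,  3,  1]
x^4 - 10*x^3 + 37*x^2 - 60*x + 36

Expanding det(x·I − A) (e.g. by cofactor expansion or by noting that A is similar to its Jordan form J, which has the same characteristic polynomial as A) gives
  χ_A(x) = x^4 - 10*x^3 + 37*x^2 - 60*x + 36
which factors as (x - 3)^2*(x - 2)^2. The eigenvalues (with algebraic multiplicities) are λ = 2 with multiplicity 2, λ = 3 with multiplicity 2.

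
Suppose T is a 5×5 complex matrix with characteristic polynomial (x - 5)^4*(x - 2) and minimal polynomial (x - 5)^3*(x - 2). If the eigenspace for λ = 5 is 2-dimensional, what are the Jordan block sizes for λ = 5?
Block sizes for λ = 5: [3, 1]

Step 1 — from the characteristic polynomial, algebraic multiplicity of λ = 5 is 4. From dim ker(T − (5)·I) = 2, there are exactly 2 Jordan blocks for λ = 5.
Step 2 — from the minimal polynomial, the factor (x − 5)^3 tells us the largest block for λ = 5 has size 3.
Step 3 — with total size 4, 2 blocks, and largest block 3, the block sizes (in nonincreasing order) are [3, 1].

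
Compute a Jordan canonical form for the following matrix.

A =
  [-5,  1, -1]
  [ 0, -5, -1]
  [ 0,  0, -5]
J_3(-5)

The characteristic polynomial is
  det(x·I − A) = x^3 + 15*x^2 + 75*x + 125 = (x + 5)^3

Eigenvalues and multiplicities (the geometric multiplicity of λ is n − rank(A − λI), which equals the number of Jordan blocks for λ):
  λ = -5: algebraic multiplicity = 3, geometric multiplicity = 1

Determining the block sizes for each eigenvalue:
  λ = -5: one block (gm = 1), so the single block has size am = 3 → block sizes [3]

Assembling the blocks gives a Jordan form
J =
  [-5,  1,  0]
  [ 0, -5,  1]
  [ 0,  0, -5]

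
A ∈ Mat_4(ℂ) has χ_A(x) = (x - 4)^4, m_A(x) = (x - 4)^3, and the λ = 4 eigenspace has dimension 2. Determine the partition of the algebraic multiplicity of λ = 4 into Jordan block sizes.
Block sizes for λ = 4: [3, 1]

Step 1 — from the characteristic polynomial, algebraic multiplicity of λ = 4 is 4. From dim ker(A − (4)·I) = 2, there are exactly 2 Jordan blocks for λ = 4.
Step 2 — from the minimal polynomial, the factor (x − 4)^3 tells us the largest block for λ = 4 has size 3.
Step 3 — with total size 4, 2 blocks, and largest block 3, the block sizes (in nonincreasing order) are [3, 1].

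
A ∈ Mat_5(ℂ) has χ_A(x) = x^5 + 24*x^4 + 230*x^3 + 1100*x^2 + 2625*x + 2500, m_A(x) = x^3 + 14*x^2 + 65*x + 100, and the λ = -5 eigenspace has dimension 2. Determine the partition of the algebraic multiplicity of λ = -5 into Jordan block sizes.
Block sizes for λ = -5: [2, 2]

Step 1 — from the characteristic polynomial, algebraic multiplicity of λ = -5 is 4. From dim ker(A − (-5)·I) = 2, there are exactly 2 Jordan blocks for λ = -5.
Step 2 — from the minimal polynomial, the factor (x + 5)^2 tells us the largest block for λ = -5 has size 2.
Step 3 — with total size 4, 2 blocks, and largest block 2, the block sizes (in nonincreasing order) are [2, 2].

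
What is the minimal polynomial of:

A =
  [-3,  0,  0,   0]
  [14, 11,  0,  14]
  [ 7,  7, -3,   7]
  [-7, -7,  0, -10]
x^2 - x - 12

The characteristic polynomial is χ_A(x) = (x - 4)*(x + 3)^3, so the eigenvalues are known. The minimal polynomial is
  m_A(x) = Π_λ (x − λ)^{k_λ}
where k_λ is the size of the *largest* Jordan block for λ (equivalently, the smallest k with (A − λI)^k v = 0 for every generalised eigenvector v of λ).

  λ = -3: largest Jordan block has size 1, contributing (x + 3)
  λ = 4: largest Jordan block has size 1, contributing (x − 4)

So m_A(x) = (x - 4)*(x + 3) = x^2 - x - 12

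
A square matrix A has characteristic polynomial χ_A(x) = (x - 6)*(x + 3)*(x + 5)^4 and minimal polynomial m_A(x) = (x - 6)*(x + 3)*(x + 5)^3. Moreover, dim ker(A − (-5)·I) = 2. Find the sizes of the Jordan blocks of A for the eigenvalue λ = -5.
Block sizes for λ = -5: [3, 1]

Step 1 — from the characteristic polynomial, algebraic multiplicity of λ = -5 is 4. From dim ker(A − (-5)·I) = 2, there are exactly 2 Jordan blocks for λ = -5.
Step 2 — from the minimal polynomial, the factor (x + 5)^3 tells us the largest block for λ = -5 has size 3.
Step 3 — with total size 4, 2 blocks, and largest block 3, the block sizes (in nonincreasing order) are [3, 1].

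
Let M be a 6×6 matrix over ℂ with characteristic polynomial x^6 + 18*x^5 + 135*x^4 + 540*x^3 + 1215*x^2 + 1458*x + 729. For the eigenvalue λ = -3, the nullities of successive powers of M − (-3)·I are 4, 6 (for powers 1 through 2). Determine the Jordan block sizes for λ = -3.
Block sizes for λ = -3: [2, 2, 1, 1]

From the dimensions of kernels of powers, the number of Jordan blocks of size at least j is d_j − d_{j−1} where d_j = dim ker(N^j) (with d_0 = 0). Computing the differences gives [4, 2].
The number of blocks of size exactly k is (#blocks of size ≥ k) − (#blocks of size ≥ k + 1), so the partition is: 2 block(s) of size 1, 2 block(s) of size 2.
In nonincreasing order the block sizes are [2, 2, 1, 1].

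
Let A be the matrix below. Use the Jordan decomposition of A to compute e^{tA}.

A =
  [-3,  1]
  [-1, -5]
e^{tA} =
  [t*exp(-4*t) + exp(-4*t), t*exp(-4*t)]
  [-t*exp(-4*t), -t*exp(-4*t) + exp(-4*t)]

Strategy: write A = P · J · P⁻¹ where J is a Jordan canonical form, so e^{tA} = P · e^{tJ} · P⁻¹, and e^{tJ} can be computed block-by-block.

A has Jordan form
J =
  [-4,  1]
  [ 0, -4]
(up to reordering of blocks).

Per-block formulas:
  For a 2×2 Jordan block J_2(-4): exp(t · J_2(-4)) = e^(-4t)·(I + t·N), where N is the 2×2 nilpotent shift.

After assembling e^{tJ} and conjugating by P, we get:

e^{tA} =
  [t*exp(-4*t) + exp(-4*t), t*exp(-4*t)]
  [-t*exp(-4*t), -t*exp(-4*t) + exp(-4*t)]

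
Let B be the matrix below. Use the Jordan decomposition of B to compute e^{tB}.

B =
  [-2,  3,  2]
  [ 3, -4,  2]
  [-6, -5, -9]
e^{tB} =
  [3*t^2*exp(-5*t) + 3*t*exp(-5*t) + exp(-5*t), t^2*exp(-5*t) + 3*t*exp(-5*t), 2*t^2*exp(-5*t) + 2*t*exp(-5*t)]
  [3*t*exp(-5*t), t*exp(-5*t) + exp(-5*t), 2*t*exp(-5*t)]
  [-9*t^2*exp(-5*t)/2 - 6*t*exp(-5*t), -3*t^2*exp(-5*t)/2 - 5*t*exp(-5*t), -3*t^2*exp(-5*t) - 4*t*exp(-5*t) + exp(-5*t)]

Strategy: write B = P · J · P⁻¹ where J is a Jordan canonical form, so e^{tB} = P · e^{tJ} · P⁻¹, and e^{tJ} can be computed block-by-block.

B has Jordan form
J =
  [-5,  1,  0]
  [ 0, -5,  1]
  [ 0,  0, -5]
(up to reordering of blocks).

Per-block formulas:
  For a 3×3 Jordan block J_3(-5): exp(t · J_3(-5)) = e^(-5t)·(I + t·N + (t^2/2)·N^2), where N is the 3×3 nilpotent shift.

After assembling e^{tJ} and conjugating by P, we get:

e^{tB} =
  [3*t^2*exp(-5*t) + 3*t*exp(-5*t) + exp(-5*t), t^2*exp(-5*t) + 3*t*exp(-5*t), 2*t^2*exp(-5*t) + 2*t*exp(-5*t)]
  [3*t*exp(-5*t), t*exp(-5*t) + exp(-5*t), 2*t*exp(-5*t)]
  [-9*t^2*exp(-5*t)/2 - 6*t*exp(-5*t), -3*t^2*exp(-5*t)/2 - 5*t*exp(-5*t), -3*t^2*exp(-5*t) - 4*t*exp(-5*t) + exp(-5*t)]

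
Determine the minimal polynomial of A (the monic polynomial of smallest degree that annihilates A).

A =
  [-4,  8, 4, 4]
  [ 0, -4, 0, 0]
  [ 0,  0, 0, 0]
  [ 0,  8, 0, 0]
x^2 + 4*x

The characteristic polynomial is χ_A(x) = x^2*(x + 4)^2, so the eigenvalues are known. The minimal polynomial is
  m_A(x) = Π_λ (x − λ)^{k_λ}
where k_λ is the size of the *largest* Jordan block for λ (equivalently, the smallest k with (A − λI)^k v = 0 for every generalised eigenvector v of λ).

  λ = -4: largest Jordan block has size 1, contributing (x + 4)
  λ = 0: largest Jordan block has size 1, contributing (x − 0)

So m_A(x) = x*(x + 4) = x^2 + 4*x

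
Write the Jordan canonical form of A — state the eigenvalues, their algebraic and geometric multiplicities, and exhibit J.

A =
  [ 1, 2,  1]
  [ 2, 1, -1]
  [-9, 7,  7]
J_3(3)

The characteristic polynomial is
  det(x·I − A) = x^3 - 9*x^2 + 27*x - 27 = (x - 3)^3

Eigenvalues and multiplicities (the geometric multiplicity of λ is n − rank(A − λI), which equals the number of Jordan blocks for λ):
  λ = 3: algebraic multiplicity = 3, geometric multiplicity = 1

Determining the block sizes for each eigenvalue:
  λ = 3: one block (gm = 1), so the single block has size am = 3 → block sizes [3]

Assembling the blocks gives a Jordan form
J =
  [3, 1, 0]
  [0, 3, 1]
  [0, 0, 3]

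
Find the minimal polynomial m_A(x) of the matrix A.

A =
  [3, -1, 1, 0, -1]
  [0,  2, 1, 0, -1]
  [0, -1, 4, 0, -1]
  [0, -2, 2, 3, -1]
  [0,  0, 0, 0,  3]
x^2 - 6*x + 9

The characteristic polynomial is χ_A(x) = (x - 3)^5, so the eigenvalues are known. The minimal polynomial is
  m_A(x) = Π_λ (x − λ)^{k_λ}
where k_λ is the size of the *largest* Jordan block for λ (equivalently, the smallest k with (A − λI)^k v = 0 for every generalised eigenvector v of λ).

  λ = 3: largest Jordan block has size 2, contributing (x − 3)^2

So m_A(x) = (x - 3)^2 = x^2 - 6*x + 9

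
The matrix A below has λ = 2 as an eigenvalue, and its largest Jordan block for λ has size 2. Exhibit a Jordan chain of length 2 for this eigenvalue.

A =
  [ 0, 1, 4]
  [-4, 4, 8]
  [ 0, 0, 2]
A Jordan chain for λ = 2 of length 2:
v_1 = (-2, -4, 0)ᵀ
v_2 = (1, 0, 0)ᵀ

Let N = A − (2)·I. We want v_2 with N^2 v_2 = 0 but N^1 v_2 ≠ 0; then v_{j-1} := N · v_j for j = 2, …, 2.

Pick v_2 = (1, 0, 0)ᵀ.
Then v_1 = N · v_2 = (-2, -4, 0)ᵀ.

Sanity check: (A − (2)·I) v_1 = (0, 0, 0)ᵀ = 0. ✓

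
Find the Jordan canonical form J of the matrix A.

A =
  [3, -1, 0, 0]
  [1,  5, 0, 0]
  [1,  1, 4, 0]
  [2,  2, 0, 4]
J_2(4) ⊕ J_1(4) ⊕ J_1(4)

The characteristic polynomial is
  det(x·I − A) = x^4 - 16*x^3 + 96*x^2 - 256*x + 256 = (x - 4)^4

Eigenvalues and multiplicities (the geometric multiplicity of λ is n − rank(A − λI), which equals the number of Jordan blocks for λ):
  λ = 4: algebraic multiplicity = 4, geometric multiplicity = 3

Determining the block sizes for each eigenvalue:
  λ = 4: 3 blocks summing to 4 forces exactly one block of size 2 and the rest size 1 → block sizes [2, 1, 1]

Assembling the blocks gives a Jordan form
J =
  [4, 1, 0, 0]
  [0, 4, 0, 0]
  [0, 0, 4, 0]
  [0, 0, 0, 4]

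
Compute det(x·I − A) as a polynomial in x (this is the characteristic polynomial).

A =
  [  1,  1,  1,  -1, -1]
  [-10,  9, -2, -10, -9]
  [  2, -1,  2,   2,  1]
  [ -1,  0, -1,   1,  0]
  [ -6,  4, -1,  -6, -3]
x^5 - 10*x^4 + 40*x^3 - 80*x^2 + 80*x - 32

Expanding det(x·I − A) (e.g. by cofactor expansion or by noting that A is similar to its Jordan form J, which has the same characteristic polynomial as A) gives
  χ_A(x) = x^5 - 10*x^4 + 40*x^3 - 80*x^2 + 80*x - 32
which factors as (x - 2)^5. The eigenvalues (with algebraic multiplicities) are λ = 2 with multiplicity 5.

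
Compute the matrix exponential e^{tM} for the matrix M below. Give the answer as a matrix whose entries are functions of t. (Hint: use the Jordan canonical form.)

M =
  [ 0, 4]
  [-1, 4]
e^{tM} =
  [-2*t*exp(2*t) + exp(2*t), 4*t*exp(2*t)]
  [-t*exp(2*t), 2*t*exp(2*t) + exp(2*t)]

Strategy: write M = P · J · P⁻¹ where J is a Jordan canonical form, so e^{tM} = P · e^{tJ} · P⁻¹, and e^{tJ} can be computed block-by-block.

M has Jordan form
J =
  [2, 1]
  [0, 2]
(up to reordering of blocks).

Per-block formulas:
  For a 2×2 Jordan block J_2(2): exp(t · J_2(2)) = e^(2t)·(I + t·N), where N is the 2×2 nilpotent shift.

After assembling e^{tJ} and conjugating by P, we get:

e^{tM} =
  [-2*t*exp(2*t) + exp(2*t), 4*t*exp(2*t)]
  [-t*exp(2*t), 2*t*exp(2*t) + exp(2*t)]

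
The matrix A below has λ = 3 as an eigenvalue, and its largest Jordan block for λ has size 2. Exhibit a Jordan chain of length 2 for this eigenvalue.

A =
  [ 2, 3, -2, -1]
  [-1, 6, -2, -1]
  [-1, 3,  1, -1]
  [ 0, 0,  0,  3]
A Jordan chain for λ = 3 of length 2:
v_1 = (-1, -1, -1, 0)ᵀ
v_2 = (1, 0, 0, 0)ᵀ

Let N = A − (3)·I. We want v_2 with N^2 v_2 = 0 but N^1 v_2 ≠ 0; then v_{j-1} := N · v_j for j = 2, …, 2.

Pick v_2 = (1, 0, 0, 0)ᵀ.
Then v_1 = N · v_2 = (-1, -1, -1, 0)ᵀ.

Sanity check: (A − (3)·I) v_1 = (0, 0, 0, 0)ᵀ = 0. ✓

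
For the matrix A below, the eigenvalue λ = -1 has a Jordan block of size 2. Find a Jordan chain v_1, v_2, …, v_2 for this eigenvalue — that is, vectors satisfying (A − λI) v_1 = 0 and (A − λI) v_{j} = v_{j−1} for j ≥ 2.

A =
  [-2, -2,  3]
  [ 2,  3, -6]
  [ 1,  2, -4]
A Jordan chain for λ = -1 of length 2:
v_1 = (-1, 2, 1)ᵀ
v_2 = (1, 0, 0)ᵀ

Let N = A − (-1)·I. We want v_2 with N^2 v_2 = 0 but N^1 v_2 ≠ 0; then v_{j-1} := N · v_j for j = 2, …, 2.

Pick v_2 = (1, 0, 0)ᵀ.
Then v_1 = N · v_2 = (-1, 2, 1)ᵀ.

Sanity check: (A − (-1)·I) v_1 = (0, 0, 0)ᵀ = 0. ✓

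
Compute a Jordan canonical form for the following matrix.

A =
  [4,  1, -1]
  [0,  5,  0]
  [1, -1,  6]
J_2(5) ⊕ J_1(5)

The characteristic polynomial is
  det(x·I − A) = x^3 - 15*x^2 + 75*x - 125 = (x - 5)^3

Eigenvalues and multiplicities (the geometric multiplicity of λ is n − rank(A − λI), which equals the number of Jordan blocks for λ):
  λ = 5: algebraic multiplicity = 3, geometric multiplicity = 2

Determining the block sizes for each eigenvalue:
  λ = 5: 2 blocks summing to 3 forces exactly one block of size 2 and the rest size 1 → block sizes [2, 1]

Assembling the blocks gives a Jordan form
J =
  [5, 1, 0]
  [0, 5, 0]
  [0, 0, 5]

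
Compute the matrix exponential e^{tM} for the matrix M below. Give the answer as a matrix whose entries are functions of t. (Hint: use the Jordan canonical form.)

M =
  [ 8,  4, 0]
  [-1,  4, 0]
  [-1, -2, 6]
e^{tM} =
  [2*t*exp(6*t) + exp(6*t), 4*t*exp(6*t), 0]
  [-t*exp(6*t), -2*t*exp(6*t) + exp(6*t), 0]
  [-t*exp(6*t), -2*t*exp(6*t), exp(6*t)]

Strategy: write M = P · J · P⁻¹ where J is a Jordan canonical form, so e^{tM} = P · e^{tJ} · P⁻¹, and e^{tJ} can be computed block-by-block.

M has Jordan form
J =
  [6, 1, 0]
  [0, 6, 0]
  [0, 0, 6]
(up to reordering of blocks).

Per-block formulas:
  For a 2×2 Jordan block J_2(6): exp(t · J_2(6)) = e^(6t)·(I + t·N), where N is the 2×2 nilpotent shift.
  For a 1×1 block at λ = 6: exp(t · [6]) = [e^(6t)].

After assembling e^{tJ} and conjugating by P, we get:

e^{tM} =
  [2*t*exp(6*t) + exp(6*t), 4*t*exp(6*t), 0]
  [-t*exp(6*t), -2*t*exp(6*t) + exp(6*t), 0]
  [-t*exp(6*t), -2*t*exp(6*t), exp(6*t)]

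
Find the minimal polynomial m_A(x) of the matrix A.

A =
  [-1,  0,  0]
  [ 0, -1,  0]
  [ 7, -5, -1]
x^2 + 2*x + 1

The characteristic polynomial is χ_A(x) = (x + 1)^3, so the eigenvalues are known. The minimal polynomial is
  m_A(x) = Π_λ (x − λ)^{k_λ}
where k_λ is the size of the *largest* Jordan block for λ (equivalently, the smallest k with (A − λI)^k v = 0 for every generalised eigenvector v of λ).

  λ = -1: largest Jordan block has size 2, contributing (x + 1)^2

So m_A(x) = (x + 1)^2 = x^2 + 2*x + 1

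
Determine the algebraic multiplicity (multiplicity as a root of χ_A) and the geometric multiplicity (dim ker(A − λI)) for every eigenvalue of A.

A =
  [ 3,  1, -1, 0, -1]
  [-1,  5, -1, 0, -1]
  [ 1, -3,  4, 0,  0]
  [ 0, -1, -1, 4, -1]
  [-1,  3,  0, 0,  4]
λ = 4: alg = 5, geom = 2

Step 1 — factor the characteristic polynomial to read off the algebraic multiplicities:
  χ_A(x) = (x - 4)^5

Step 2 — compute geometric multiplicities via the rank-nullity identity g(λ) = n − rank(A − λI):
  rank(A − (4)·I) = 3, so dim ker(A − (4)·I) = n − 3 = 2

Summary:
  λ = 4: algebraic multiplicity = 5, geometric multiplicity = 2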